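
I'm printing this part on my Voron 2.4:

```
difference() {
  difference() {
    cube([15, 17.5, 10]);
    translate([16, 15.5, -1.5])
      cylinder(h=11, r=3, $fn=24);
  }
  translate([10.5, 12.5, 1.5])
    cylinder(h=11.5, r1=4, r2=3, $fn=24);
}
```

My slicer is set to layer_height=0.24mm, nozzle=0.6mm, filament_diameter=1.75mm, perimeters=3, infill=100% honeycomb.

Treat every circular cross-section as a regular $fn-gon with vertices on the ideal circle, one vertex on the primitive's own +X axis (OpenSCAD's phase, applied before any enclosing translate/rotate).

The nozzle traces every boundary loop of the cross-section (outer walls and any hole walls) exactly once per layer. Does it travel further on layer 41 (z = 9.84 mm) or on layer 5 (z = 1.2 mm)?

Layer 41 (z = 9.84): the 15×17.5 cube contributes its full rectangle (perimeter 65.00 mm); the cylinder at (16, 15.5) is absent (z outside [-1.5, 9.5]); Taking the first minus the rest: none of the subtracted shapes is present at this height, so the 15×17.5 cube is unchanged — boundary = 65.00 mm; the cone at (10.5, 12.5): at t=0.725 of its height the radius interpolates to r₁+(r₂−r₁)t = 3.275, giving a regular 24-gon of that circumradius (perimeter = 2·24·3.275·sin(180°/24) = 20.52 mm); After the difference (first − rest): starting from the result so far, the cone at (10.5, 12.5) lies wholly inside it (removes its full 33.31 mm² and its 20.52 mm outline becomes a hole wall) — boundary (outer + 1 inner loop) = 85.52 mm. So its perimeter = 85.52 mm. Layer 5 (z = 1.2): the 15×17.5 cube contributes its full rectangle (perimeter 65.00 mm); the r=3 cylinder at (16, 15.5) contributes a regular 24-gon of circumradius 3 (perimeter = 2·24·3.000·sin(180°/24) = 18.80 mm); Taking the first minus the rest: starting from the 15×17.5 cube, the r=3 cylinder at (16, 15.5) partially overlaps it — only the 7.54 mm² overlap (of its 27.95 mm²) is removed, clipping the outline — boundary = 64.85 mm; the cone at (10.5, 12.5) is not intersected at this z (z outside [1.5, 13]); Taking the first minus the rest: none of the subtracted shapes is present at this height, so the result so far is unchanged — boundary = 64.85 mm. So its perimeter = 64.85 mm. Layer 41 is larger (85.52 vs 64.85 mm).

layer 41 (z = 9.84 mm)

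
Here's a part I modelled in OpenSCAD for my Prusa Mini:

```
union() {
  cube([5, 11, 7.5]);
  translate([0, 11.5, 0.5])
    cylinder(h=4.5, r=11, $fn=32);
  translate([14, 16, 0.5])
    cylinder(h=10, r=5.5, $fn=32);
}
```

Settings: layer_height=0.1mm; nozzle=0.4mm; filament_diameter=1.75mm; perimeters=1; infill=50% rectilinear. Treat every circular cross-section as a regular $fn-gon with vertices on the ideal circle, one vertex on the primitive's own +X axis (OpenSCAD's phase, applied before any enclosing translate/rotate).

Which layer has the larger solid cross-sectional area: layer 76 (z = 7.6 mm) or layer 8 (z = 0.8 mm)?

layer 8 (z = 0.8 mm)

Layer 76 (z = 7.6): the cube does not reach this height (z outside [0, 7.5]); the cylinder at (0, 11.5) does not reach this height (z outside [0.5, 5]); the r=5.5 cylinder at (14, 16) contributes a regular 32-gon of circumradius 5.5 (area = (32/2)·5.500²·sin(360°/32) = 94.42 mm²); Taking the union: only the r=5.5 cylinder at (14, 16) is present, so the union is just that shape — area = 94.42 mm². So its area = 94.42 mm². Layer 8 (z = 0.8): the cube is present — its section is the full 5×11 rectangle (area 55.00 mm²); the r=11 cylinder at (0, 11.5) gives a regular 32-gon of circumradius 11 (constant along its height) (area = (32/2)·11.000²·sin(360°/32) = 377.69 mm²); the r=5.5 cylinder at (14, 16) gives a regular 32-gon of circumradius 5.5 (constant along its height) (area = (32/2)·5.500²·sin(360°/32) = 94.42 mm²); Merging all regions: the regions partially overlap — summed areas 527.12 mm² minus the doubly-counted overlap 58.45 mm² gives 468.67 mm² — area = 468.67 mm². So its area = 468.67 mm². Layer 8 is larger (468.67 vs 94.42 mm²).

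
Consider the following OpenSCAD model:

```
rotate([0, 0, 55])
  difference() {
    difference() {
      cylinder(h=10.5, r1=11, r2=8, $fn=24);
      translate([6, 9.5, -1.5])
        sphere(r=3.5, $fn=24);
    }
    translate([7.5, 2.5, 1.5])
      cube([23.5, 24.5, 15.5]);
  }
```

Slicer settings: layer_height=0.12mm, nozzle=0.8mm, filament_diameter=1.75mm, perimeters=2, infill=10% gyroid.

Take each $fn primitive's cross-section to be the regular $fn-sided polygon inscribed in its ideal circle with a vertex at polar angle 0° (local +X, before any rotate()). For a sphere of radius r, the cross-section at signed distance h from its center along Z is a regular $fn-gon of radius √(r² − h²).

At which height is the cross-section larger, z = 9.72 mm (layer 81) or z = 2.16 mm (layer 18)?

layer 18 (z = 2.16 mm)

Layer 81 (z = 9.72): the cone (r1=11→r2=8) has section circumradius 8.223 here — a regular 24-gon (area = (24/2)·8.223²·sin(360°/24) = 210.00 mm²); the sphere at (6, 9.5) is absent (|z−center|=11.220 > r=3.5); Subtracting the remaining from the first: none of the subtracted shapes is present at this height, so the cone is unchanged — area = 210.00 mm²; the cube at (7.5, 2.5) (footprint 23.5×24.5) is included at this height (area 575.75 mm²); Taking the first minus the rest: starting from that combined region (210.00 mm²), the 23.5×24.5 cube at (7.5, 2.5) partially overlaps it — only the 0.10 mm² overlap (of its 575.75 mm²) is removed, clipping the outline — area = 209.90 mm²; (rotated 55° about Z; rotation is an isometry so areas/perimeters/island counts are preserved). So its area = 209.90 mm². Layer 18 (z = 2.16): the cone: at t=0.206 of its height the radius interpolates to r₁+(r₂−r₁)t = 10.383, giving a regular 24-gon of that circumradius (area = (24/2)·10.383²·sin(360°/24) = 334.82 mm²); the sphere at (6, 9.5) does not reach this height (|z−center|=3.660 > r=3.5); After the difference (first − rest): none of the subtracted shapes is present at this height, so the cone is unchanged — area = 334.82 mm²; the cube at (7.5, 2.5) (footprint 23.5×24.5) is included at this height (area 575.75 mm²); Subtracting the remaining from the first: starting from that combined region (334.82 mm²), the 23.5×24.5 cube at (7.5, 2.5) partially overlaps it — only the 6.96 mm² overlap (of its 575.75 mm²) is removed, clipping the outline — area = 327.86 mm²; (rotated 55° about Z; rotation is an isometry so areas/perimeters/island counts are preserved). So its area = 327.86 mm². Layer 18 is larger (327.86 vs 209.90 mm²).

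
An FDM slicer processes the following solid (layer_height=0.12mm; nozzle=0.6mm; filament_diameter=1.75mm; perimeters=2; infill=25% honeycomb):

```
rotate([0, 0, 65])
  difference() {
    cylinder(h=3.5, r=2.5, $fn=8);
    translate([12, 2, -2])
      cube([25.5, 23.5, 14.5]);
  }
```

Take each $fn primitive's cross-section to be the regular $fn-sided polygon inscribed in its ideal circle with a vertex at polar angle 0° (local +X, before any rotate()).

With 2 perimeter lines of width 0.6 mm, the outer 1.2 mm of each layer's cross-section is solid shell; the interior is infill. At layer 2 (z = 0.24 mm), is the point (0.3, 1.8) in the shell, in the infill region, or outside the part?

At z = 0.24 mm: the cylinder: section is a regular 8-gon, circumradius r=2.5; the 25.5×23.5 cube at (12, 2) contributes its full rectangle; Subtracting the remaining from the first: starting from the r=2.5 cylinder, the 25.5×23.5 cube at (12, 2) misses the remaining region (no effect) — 1 connected region; (rotated 65° about Z; rotation is an isometry so areas/perimeters/island counts are preserved). Overall, the cross-section is a single solid region. Undo the 65° rotation: the query point maps to (1.758, 0.489) in the un-rotated model frame. The nearest boundary edge runs (1.77, 1.77)→(2.50, 0.00); distance from the point to it = 0.50 mm. The point is inside the cross-section, 0.50 mm from the nearest boundary — within the 1.2 mm shell band (2 × 0.6).

shell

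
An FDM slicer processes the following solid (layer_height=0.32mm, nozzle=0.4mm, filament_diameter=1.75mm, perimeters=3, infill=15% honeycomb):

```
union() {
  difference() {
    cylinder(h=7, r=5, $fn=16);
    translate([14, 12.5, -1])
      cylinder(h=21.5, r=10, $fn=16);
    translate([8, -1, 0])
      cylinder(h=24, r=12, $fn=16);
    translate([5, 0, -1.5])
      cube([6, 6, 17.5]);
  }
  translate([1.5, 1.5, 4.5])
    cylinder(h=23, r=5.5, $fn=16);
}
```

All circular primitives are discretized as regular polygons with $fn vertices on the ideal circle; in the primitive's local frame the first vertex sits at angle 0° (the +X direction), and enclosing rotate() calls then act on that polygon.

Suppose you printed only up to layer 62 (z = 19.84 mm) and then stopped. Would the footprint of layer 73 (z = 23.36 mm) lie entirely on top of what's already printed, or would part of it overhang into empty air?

entirely on top

Compare the two slices. At z = 19.84: the cylinder is absent (z outside [0, 7]); the r=10 cylinder at (14, 12.5) gives a regular 16-gon of circumradius 10 (constant along its height) (area = (16/2)·10.000²·sin(360°/16) = 306.15 mm²); the cylinder at (8, -1): section is a regular 16-gon, circumradius r=12 (area = (16/2)·12.000²·sin(360°/16) = 440.85 mm²); the cube at (5, 0) is absent (z outside [-1.5, 16]); Subtracting the remaining from the first: the first operand is absent here, so nothing remains; the cylinder at (1.5, 1.5): section is a regular 16-gon, circumradius r=5.5 (area = (16/2)·5.500²·sin(360°/16) = 92.61 mm²); Combining (union): only the r=5.5 cylinder at (1.5, 1.5) is present, so the union is just that shape — area = 92.61 mm². At z = 23.36: the cylinder is absent (z outside [0, 7]); the cylinder at (14, 12.5) does not reach this height (z outside [-1, 20.5]); the r=12 cylinder at (8, -1) gives a regular 16-gon of circumradius 12 (constant along its height) (area = (16/2)·12.000²·sin(360°/16) = 440.85 mm²); the cube at (5, 0) does not reach this height (z outside [-1.5, 16]); Taking the first minus the rest: the first operand is absent here, so nothing remains; the r=5.5 cylinder at (1.5, 1.5) gives a regular 16-gon of circumradius 5.5 (constant along its height) (area = (16/2)·5.500²·sin(360°/16) = 92.61 mm²); Taking the union: only the r=5.5 cylinder at (1.5, 1.5) is present, so the union is just that shape — area = 92.61 mm². Checking containment: the cross-section at z = 23.36 is a subset of the cross-section at z = 19.84.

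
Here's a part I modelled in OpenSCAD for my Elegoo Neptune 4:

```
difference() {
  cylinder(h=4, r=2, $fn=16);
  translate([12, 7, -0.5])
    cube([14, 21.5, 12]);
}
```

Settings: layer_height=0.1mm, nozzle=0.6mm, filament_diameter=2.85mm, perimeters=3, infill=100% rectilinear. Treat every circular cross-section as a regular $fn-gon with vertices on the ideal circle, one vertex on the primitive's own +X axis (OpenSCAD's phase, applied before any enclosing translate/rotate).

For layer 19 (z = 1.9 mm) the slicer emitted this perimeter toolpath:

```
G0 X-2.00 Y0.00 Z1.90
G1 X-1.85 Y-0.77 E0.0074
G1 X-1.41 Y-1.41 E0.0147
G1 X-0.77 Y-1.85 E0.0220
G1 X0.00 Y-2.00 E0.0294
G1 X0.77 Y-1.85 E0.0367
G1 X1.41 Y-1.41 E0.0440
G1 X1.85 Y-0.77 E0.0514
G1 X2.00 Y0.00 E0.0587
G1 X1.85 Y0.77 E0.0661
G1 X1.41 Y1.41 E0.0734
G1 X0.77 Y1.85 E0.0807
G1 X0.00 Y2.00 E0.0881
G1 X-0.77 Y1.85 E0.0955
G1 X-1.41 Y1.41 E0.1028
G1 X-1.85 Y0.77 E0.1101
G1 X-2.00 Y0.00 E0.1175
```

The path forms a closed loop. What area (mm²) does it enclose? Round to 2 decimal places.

12.25 mm²

Apply the shoelace formula to the sequence of (X, Y) vertices; enclosed area = 12.25 mm².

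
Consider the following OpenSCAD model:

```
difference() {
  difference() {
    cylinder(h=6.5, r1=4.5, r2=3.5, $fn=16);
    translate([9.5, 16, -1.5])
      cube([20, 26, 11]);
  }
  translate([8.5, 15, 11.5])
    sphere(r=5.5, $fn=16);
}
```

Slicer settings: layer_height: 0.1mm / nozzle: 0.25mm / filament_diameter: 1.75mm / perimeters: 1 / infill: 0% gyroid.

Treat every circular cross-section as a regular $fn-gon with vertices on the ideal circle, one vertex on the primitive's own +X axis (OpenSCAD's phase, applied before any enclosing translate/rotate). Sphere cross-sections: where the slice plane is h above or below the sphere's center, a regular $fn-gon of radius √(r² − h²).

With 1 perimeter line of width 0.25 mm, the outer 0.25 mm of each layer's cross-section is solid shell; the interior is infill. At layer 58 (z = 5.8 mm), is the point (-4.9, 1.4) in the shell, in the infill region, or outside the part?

At z = 5.8 mm: the cone contributes a regular 16-gon of circumradius 3.608 (interpolated between r1=4.5 and r2=3.5 at t=0.892); the cube at (9.5, 16) is present — its section is the full 20×26 rectangle; After the difference (first − rest): starting from the cone, the 20×26 cube at (9.5, 16) misses the remaining region (no effect) — 1 connected region; the sphere at (8.5, 15) is absent (|z−center|=5.700 > r=5.5); After the difference (first − rest): none of the subtracted shapes is present at this height, so the result so far is unchanged — 1 connected region. Overall, the cross-section is a single solid region. The nearest boundary edge runs (-3.61, 0.00)→(-3.33, 1.38); distance from the point to it = 1.54 mm. The point is not inside any of the regions above, so it lies outside the cross-section (1.54 mm from the nearest boundary).

outside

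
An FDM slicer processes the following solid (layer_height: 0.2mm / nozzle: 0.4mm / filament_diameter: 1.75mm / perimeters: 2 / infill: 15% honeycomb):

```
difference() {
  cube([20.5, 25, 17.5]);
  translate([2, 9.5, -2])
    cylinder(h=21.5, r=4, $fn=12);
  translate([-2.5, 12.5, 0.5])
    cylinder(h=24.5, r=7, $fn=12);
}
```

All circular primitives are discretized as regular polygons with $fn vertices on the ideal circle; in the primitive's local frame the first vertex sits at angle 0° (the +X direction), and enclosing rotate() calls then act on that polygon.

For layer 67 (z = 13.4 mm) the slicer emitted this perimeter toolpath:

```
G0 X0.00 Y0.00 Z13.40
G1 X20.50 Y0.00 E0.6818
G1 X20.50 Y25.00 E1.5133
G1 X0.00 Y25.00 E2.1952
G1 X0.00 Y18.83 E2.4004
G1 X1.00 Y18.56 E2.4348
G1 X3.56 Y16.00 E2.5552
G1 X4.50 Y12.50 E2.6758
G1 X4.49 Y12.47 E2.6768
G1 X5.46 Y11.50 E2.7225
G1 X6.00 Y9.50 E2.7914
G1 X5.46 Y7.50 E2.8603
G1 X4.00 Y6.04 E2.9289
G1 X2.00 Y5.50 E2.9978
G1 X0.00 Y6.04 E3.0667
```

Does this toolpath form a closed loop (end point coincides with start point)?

Start point (G0): (0.00, 0.00). End point (last G1): the path does not return to the start — open.

no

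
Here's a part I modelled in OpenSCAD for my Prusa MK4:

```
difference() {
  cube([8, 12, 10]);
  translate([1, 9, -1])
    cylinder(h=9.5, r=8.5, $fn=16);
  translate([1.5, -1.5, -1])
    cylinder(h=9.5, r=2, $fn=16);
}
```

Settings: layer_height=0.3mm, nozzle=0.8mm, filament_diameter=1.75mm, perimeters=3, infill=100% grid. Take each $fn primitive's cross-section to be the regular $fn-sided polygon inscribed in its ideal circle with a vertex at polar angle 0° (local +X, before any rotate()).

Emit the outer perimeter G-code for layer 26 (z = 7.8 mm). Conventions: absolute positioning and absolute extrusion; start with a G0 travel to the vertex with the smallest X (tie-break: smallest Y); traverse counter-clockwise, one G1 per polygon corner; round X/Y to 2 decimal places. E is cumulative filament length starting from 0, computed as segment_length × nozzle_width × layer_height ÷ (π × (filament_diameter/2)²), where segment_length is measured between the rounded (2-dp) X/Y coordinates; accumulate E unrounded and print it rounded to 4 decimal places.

At z = 7.8 mm: the cube is present — its section is the full 8×12 rectangle; the cylinder at (1, 9): section is a regular 16-gon, circumradius r=8.5; the r=2 cylinder at (1.5, -1.5) gives a regular 16-gon of circumradius 2 (constant along its height); Subtracting the remaining from the first: starting from the 8×12 cube, the r=8.5 cylinder at (1, 9) partially overlaps it — only the 83.33 mm² overlap (of its 221.19 mm²) is removed, clipping the outline; the r=2 cylinder at (1.5, -1.5) partially overlaps it — only the 0.83 mm² overlap (of its 12.25 mm²) is removed, clipping the outline — 1 connected region. The outline is a single polygon with 12 vertices. Extrusion per mm of travel: 0.8 × 0.3 / (π × 0.875²) = 0.099780. Accumulating E over each segment gives final E = 2.2794.

G0 X0.00 Y0.00 Z7.80
G1 X0.21 Y0.00 E0.0210
G1 X0.73 Y0.35 E0.0835
G1 X1.50 Y0.50 E0.1618
G1 X2.27 Y0.35 E0.2400
G1 X2.79 Y0.00 E0.3026
G1 X8.00 Y0.00 E0.8224
G1 X8.00 Y4.47 E1.2685
G1 X7.01 Y2.99 E1.4461
G1 X4.25 Y1.15 E1.7771
G1 X1.00 Y0.50 E2.1078
G1 X0.00 Y0.70 E2.2096
G1 X0.00 Y0.00 E2.2794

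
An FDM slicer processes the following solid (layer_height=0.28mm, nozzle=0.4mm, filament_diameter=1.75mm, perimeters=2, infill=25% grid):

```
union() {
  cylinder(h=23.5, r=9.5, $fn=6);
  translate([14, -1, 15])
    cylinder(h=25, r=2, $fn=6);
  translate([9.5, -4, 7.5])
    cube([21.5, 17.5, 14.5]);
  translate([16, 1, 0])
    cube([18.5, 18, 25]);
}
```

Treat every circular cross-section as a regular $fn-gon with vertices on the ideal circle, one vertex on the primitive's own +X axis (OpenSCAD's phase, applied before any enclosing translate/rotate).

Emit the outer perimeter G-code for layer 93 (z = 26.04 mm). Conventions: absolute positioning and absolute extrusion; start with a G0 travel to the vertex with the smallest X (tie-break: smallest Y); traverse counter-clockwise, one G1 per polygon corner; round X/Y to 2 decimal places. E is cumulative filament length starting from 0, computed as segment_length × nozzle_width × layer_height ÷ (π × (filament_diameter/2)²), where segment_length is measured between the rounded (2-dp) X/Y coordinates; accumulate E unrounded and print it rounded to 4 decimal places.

G0 X12.00 Y-1.00 Z26.04
G1 X13.00 Y-2.73 E0.0930
G1 X15.00 Y-2.73 E0.1862
G1 X16.00 Y-1.00 E0.2792
G1 X15.00 Y0.73 E0.3723
G1 X13.00 Y0.73 E0.4654
G1 X12.00 Y-1.00 E0.5584

At z = 26.04 mm: the cylinder does not reach this height (z outside [0, 23.5]); the r=2 cylinder at (14, -1) contributes a regular 6-gon of circumradius 2; the cube at (9.5, -4) does not reach this height (z outside [7.5, 22]); the cube at (16, 1) is not intersected at this z (z outside [0, 25]); Combining (union): only the r=2 cylinder at (14, -1) is present, so the union is just that shape — 1 connected region. The outline is a single polygon with 6 vertices. Extrusion per mm of travel: 0.4 × 0.28 / (π × 0.875²) = 0.046564. Accumulating E over each segment gives final E = 0.5584.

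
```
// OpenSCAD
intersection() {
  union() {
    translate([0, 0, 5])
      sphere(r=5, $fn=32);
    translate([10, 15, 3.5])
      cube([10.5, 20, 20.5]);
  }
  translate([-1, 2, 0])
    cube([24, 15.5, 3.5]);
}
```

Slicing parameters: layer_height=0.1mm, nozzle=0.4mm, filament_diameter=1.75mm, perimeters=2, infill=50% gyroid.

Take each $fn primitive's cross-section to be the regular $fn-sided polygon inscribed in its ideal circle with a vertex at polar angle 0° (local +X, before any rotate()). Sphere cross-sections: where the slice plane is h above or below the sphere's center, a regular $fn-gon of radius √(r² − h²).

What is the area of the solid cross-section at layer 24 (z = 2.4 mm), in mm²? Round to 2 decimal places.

At z = 2.4 mm: the r=5 sphere slices to a regular 32-gon of circumradius 4.271 (√(r²−h²) with h=2.6 from center) (area = (32/2)·4.271²·sin(360°/32) = 56.94 mm²); the cube at (10, 15) is not intersected at this z (z outside [3.5, 24]); Combining (union): only the r=5 sphere is present, so the union is just that shape — area = 56.94 mm²; the cube at (-1, 2) (footprint 24×15.5) is included at this height (area 372.00 mm²); Keeping only the common overlap: the 24×15.5 cube at (-1, 2) partially overlaps the result so far; clipping to the common part keeps 8.26 mm² — area = 8.26 mm². Overall, the cross-section is a single solid region. Net area = 8.26 mm².

8.26 mm²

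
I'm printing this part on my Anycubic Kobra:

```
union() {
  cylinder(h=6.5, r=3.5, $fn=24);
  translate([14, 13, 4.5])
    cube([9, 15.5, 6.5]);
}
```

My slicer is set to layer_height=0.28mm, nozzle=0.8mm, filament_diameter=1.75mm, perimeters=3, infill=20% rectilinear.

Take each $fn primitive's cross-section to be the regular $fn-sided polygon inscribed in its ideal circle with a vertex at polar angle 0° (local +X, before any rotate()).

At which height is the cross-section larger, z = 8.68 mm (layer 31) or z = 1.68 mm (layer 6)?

Layer 31 (z = 8.68): the cylinder is absent (z outside [0, 6.5]); the cube at (14, 13) (footprint 9×15.5) is included at this height (area 139.50 mm²); Taking the union: only the 9×15.5 cube at (14, 13) is present, so the union is just that shape — area = 139.50 mm². So its area = 139.50 mm². Layer 6 (z = 1.68): the r=3.5 cylinder gives a regular 24-gon of circumradius 3.5 (constant along its height) (area = (24/2)·3.500²·sin(360°/24) = 38.05 mm²); the cube at (14, 13) is absent (z outside [4.5, 11]); Taking the union: only the r=3.5 cylinder is present, so the union is just that shape — area = 38.05 mm². So its area = 38.05 mm². Layer 31 is larger (139.50 vs 38.05 mm²).

layer 31 (z = 8.68 mm)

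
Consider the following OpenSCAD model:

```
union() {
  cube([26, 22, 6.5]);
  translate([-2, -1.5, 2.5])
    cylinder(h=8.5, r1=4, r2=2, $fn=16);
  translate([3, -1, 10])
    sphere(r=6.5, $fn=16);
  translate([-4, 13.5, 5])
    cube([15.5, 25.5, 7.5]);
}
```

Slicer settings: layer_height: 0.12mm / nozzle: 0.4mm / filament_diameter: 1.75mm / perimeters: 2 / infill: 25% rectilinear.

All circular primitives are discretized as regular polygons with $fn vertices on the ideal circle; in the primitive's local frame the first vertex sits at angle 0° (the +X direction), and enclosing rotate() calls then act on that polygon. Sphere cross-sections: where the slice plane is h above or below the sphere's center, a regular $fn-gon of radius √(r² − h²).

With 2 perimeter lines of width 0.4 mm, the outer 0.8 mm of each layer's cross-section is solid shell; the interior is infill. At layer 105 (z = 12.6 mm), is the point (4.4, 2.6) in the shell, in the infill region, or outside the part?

At z = 12.6 mm: the cube does not reach this height (z outside [0, 6.5]); the cone at (-2, -1.5) is absent (z outside [2.5, 11]); the r=6.5 sphere at (3, -1) contributes a regular 16-gon of circumradius √(6.5²−2.6²) = 5.957; the cube at (-4, 13.5) is not intersected at this z (z outside [5, 12.5]); Taking the union: only the r=6.5 sphere at (3, -1) is present, so the union is just that shape — 1 connected region. Overall, the cross-section is a single solid region. The nearest boundary edge runs (5.28, 4.50)→(3.00, 4.96); distance from the point to it = 2.04 mm. The point is inside the cross-section and 2.04 mm from the nearest boundary — more than the 0.8 mm shell width (2 × 0.4), so it's in the infill interior.

infill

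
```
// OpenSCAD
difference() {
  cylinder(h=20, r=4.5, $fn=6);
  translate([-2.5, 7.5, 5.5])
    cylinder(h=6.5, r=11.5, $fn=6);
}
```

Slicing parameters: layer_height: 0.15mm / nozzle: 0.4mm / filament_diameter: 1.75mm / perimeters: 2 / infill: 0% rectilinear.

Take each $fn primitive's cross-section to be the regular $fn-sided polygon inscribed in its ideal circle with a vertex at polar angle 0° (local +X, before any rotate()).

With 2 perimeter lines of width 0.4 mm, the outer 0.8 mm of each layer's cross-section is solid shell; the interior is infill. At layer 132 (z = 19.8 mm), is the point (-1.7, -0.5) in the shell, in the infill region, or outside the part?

At z = 19.8 mm: the r=4.5 cylinder gives a regular 6-gon of circumradius 4.5 (constant along its height); the cylinder at (-2.5, 7.5) does not reach this height (z outside [5.5, 12]); Subtracting the remaining from the first: none of the subtracted shapes is present at this height, so the r=4.5 cylinder is unchanged — 1 connected region. Overall, the cross-section is a single solid region. The nearest boundary edge runs (-4.50, 0.00)→(-2.25, -3.90); distance from the point to it = 2.17 mm. The point is inside the cross-section and 2.17 mm from the nearest boundary — more than the 0.8 mm shell width (2 × 0.4), so it's in the infill interior.

infill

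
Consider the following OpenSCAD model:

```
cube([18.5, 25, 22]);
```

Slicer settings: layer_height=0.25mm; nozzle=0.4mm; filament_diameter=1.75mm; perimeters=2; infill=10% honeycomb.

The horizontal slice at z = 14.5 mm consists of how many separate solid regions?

1

At z = 14.5 mm: the 18.5×25 cube contributes its full rectangle. The result has 1 disconnected region.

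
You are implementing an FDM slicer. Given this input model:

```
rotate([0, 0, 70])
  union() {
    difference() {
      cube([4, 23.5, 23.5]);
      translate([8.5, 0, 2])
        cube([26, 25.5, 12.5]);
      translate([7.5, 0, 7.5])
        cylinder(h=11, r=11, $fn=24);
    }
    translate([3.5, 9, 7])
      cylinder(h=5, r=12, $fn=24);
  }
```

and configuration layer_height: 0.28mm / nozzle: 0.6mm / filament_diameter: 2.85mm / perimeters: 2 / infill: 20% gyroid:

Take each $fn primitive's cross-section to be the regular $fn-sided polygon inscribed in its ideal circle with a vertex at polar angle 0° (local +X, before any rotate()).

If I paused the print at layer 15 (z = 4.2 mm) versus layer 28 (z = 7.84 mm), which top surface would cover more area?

layer 28 (z = 7.84 mm)

Layer 15 (z = 4.2): the cube (footprint 4×23.5) is included at this height (area 94.00 mm²); the cube at (8.5, 0) (footprint 26×25.5) is included at this height (area 663.00 mm²); the cylinder at (7.5, 0) does not reach this height (z outside [7.5, 18.5]); Subtracting the remaining from the first: starting from the 4×23.5 cube (94.00 mm²), the 26×25.5 cube at (8.5, 0) misses the remaining region (no effect) — area = 94.00 mm²; the cylinder at (3.5, 9) does not reach this height (z outside [7, 12]); Taking the union: only the result so far is present, so the union is just that shape — area = 94.00 mm²; (rotated 70° about Z; rotation is an isometry so areas/perimeters/island counts are preserved). So its area = 94.00 mm². Layer 28 (z = 7.84): the cube is present — its section is the full 4×23.5 rectangle (area 94.00 mm²); the cube at (8.5, 0) (footprint 26×25.5) is included at this height (area 663.00 mm²); the r=11 cylinder at (7.5, 0) gives a regular 24-gon of circumradius 11 (constant along its height) (area = (24/2)·11.000²·sin(360°/24) = 375.81 mm²); Subtracting the remaining from the first: starting from the 4×23.5 cube (94.00 mm²), the 26×25.5 cube at (8.5, 0) misses the remaining region (no effect); the r=11 cylinder at (7.5, 0) partially overlaps it — only the 37.40 mm² overlap (of its 375.81 mm²) is removed, clipping the outline — area = 56.60 mm²; the r=12 cylinder at (3.5, 9) gives a regular 24-gon of circumradius 12 (constant along its height) (area = (24/2)·12.000²·sin(360°/24) = 447.24 mm²); Taking the union: the regions partially overlap — summed areas 503.84 mm² minus the doubly-counted overlap 45.76 mm² gives 458.08 mm² — area = 458.08 mm²; (whole slice rotated 70° about Z — lengths, areas and connectivity unchanged). So its area = 458.08 mm². Layer 28 is larger (458.08 vs 94.00 mm²).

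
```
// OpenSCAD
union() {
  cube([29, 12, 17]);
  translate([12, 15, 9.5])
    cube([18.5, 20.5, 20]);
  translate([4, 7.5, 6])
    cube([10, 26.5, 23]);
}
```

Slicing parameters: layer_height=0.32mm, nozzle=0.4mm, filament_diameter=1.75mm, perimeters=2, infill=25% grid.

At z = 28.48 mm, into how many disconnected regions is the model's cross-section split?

1

At z = 28.48 mm: the cube does not reach this height (z outside [0, 17]); the cube at (12, 15) is present — its section is the full 18.5×20.5 rectangle; the cube at (4, 7.5) is present — its section is the full 10×26.5 rectangle; Merging all regions: the regions partially overlap (shared area 38.00 mm²), so overlapping operands fuse into one piece — 1 connected region. The result has 1 disconnected region.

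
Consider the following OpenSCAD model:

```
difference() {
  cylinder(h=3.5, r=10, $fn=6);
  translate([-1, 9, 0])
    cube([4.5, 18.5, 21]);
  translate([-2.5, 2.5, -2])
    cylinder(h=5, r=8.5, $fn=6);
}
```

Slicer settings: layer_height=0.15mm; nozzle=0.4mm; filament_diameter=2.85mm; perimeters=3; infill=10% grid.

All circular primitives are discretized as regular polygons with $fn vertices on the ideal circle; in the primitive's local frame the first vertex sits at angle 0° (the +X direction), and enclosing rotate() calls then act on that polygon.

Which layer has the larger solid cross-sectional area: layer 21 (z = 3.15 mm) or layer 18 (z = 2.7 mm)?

layer 21 (z = 3.15 mm)

Layer 21 (z = 3.15): the cylinder: section is a regular 6-gon, circumradius r=10 (area = (6/2)·10.000²·sin(360°/6) = 259.81 mm²); the 4.5×18.5 cube at (-1, 9) contributes its full rectangle (area 83.25 mm²); the cylinder at (-2.5, 2.5) is absent (z outside [-2, 3]); Taking the first minus the rest: starting from the r=10 cylinder (259.81 mm²), the 4.5×18.5 cube at (-1, 9) misses the remaining region (no effect) — area = 259.81 mm². So its area = 259.81 mm². Layer 18 (z = 2.7): the cylinder: section is a regular 6-gon, circumradius r=10 (area = (6/2)·10.000²·sin(360°/6) = 259.81 mm²); the cube at (-1, 9) is present — its section is the full 4.5×18.5 rectangle (area 83.25 mm²); the r=8.5 cylinder at (-2.5, 2.5) gives a regular 6-gon of circumradius 8.5 (constant along its height) (area = (6/2)·8.500²·sin(360°/6) = 187.71 mm²); After the difference (first − rest): starting from the r=10 cylinder (259.81 mm²), the 4.5×18.5 cube at (-1, 9) misses the remaining region (no effect); the r=8.5 cylinder at (-2.5, 2.5) partially overlaps it — only the 159.03 mm² overlap (of its 187.71 mm²) is removed, clipping the outline — area = 100.77 mm². So its area = 100.77 mm². Layer 21 is larger (259.81 vs 100.77 mm²).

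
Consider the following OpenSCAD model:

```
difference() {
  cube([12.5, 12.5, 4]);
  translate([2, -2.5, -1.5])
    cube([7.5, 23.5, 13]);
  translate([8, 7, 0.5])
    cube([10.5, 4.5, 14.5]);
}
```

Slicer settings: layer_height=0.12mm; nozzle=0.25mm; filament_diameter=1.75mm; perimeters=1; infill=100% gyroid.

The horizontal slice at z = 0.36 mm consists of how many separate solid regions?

At z = 0.36 mm: the cube is present — its section is the full 12.5×12.5 rectangle; the 7.5×23.5 cube at (2, -2.5) contributes its full rectangle; the cube at (8, 7) does not reach this height (z outside [0.5, 15]); Taking the first minus the rest: starting from the 12.5×12.5 cube, the 7.5×23.5 cube at (2, -2.5) partially overlaps it — only the 93.75 mm² overlap (of its 176.25 mm²) is removed, clipping the outline — 2 connected regions. The result has 2 disconnected regions.

2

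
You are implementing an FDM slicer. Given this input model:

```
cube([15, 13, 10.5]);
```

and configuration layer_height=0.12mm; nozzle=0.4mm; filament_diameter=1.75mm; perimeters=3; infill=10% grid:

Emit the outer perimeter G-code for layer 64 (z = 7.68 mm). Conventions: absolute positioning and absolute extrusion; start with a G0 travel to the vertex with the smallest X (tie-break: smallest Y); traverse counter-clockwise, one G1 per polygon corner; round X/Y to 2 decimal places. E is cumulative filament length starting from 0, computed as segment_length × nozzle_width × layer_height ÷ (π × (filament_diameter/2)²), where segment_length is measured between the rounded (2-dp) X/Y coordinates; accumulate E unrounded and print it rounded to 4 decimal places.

G0 X0.00 Y0.00 Z7.68
G1 X15.00 Y0.00 E0.2993
G1 X15.00 Y13.00 E0.5588
G1 X0.00 Y13.00 E0.8581
G1 X0.00 Y0.00 E1.1175

At z = 7.68 mm: the 15×13 cube contributes its full rectangle. The outline is a single polygon with 4 vertices. Extrusion per mm of travel: 0.4 × 0.12 / (π × 0.875²) = 0.019956. Accumulating E over each segment gives final E = 1.1175.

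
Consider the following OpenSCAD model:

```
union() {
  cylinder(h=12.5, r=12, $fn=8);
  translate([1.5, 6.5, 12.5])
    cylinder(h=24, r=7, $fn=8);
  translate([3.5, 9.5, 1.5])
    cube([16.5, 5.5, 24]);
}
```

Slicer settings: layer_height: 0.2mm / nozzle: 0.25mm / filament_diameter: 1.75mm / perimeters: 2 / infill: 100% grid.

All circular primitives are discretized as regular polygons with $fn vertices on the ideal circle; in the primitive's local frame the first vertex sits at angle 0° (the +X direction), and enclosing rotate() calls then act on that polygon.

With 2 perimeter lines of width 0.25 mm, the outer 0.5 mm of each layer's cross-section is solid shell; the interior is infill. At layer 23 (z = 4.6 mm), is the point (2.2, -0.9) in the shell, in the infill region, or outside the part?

infill

At z = 4.6 mm: the r=12 cylinder contributes a regular 8-gon of circumradius 12; the cylinder at (1.5, 6.5) is absent (z outside [12.5, 36.5]); the cube at (3.5, 9.5) (footprint 16.5×5.5) is included at this height; Merging all regions: the regions partially overlap (shared area 1.33 mm²), so overlapping operands fuse into one piece — 1 connected region. Overall, the cross-section is a single solid region. The nearest boundary edge runs (12.00, 0.00)→(8.49, -8.49); distance from the point to it = 8.71 mm. The point is inside the cross-section and 8.71 mm from the nearest boundary — more than the 0.5 mm shell width (2 × 0.25), so it's in the infill interior.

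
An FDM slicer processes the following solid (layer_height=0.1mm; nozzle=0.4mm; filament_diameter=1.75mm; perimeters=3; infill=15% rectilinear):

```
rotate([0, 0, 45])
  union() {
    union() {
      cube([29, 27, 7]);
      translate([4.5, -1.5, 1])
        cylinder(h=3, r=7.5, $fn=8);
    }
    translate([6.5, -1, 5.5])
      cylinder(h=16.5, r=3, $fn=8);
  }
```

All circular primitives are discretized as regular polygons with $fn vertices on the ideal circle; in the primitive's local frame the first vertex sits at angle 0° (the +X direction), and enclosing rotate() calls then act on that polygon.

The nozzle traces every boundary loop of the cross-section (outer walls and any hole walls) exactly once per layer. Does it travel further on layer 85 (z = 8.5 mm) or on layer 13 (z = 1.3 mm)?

layer 13 (z = 1.3 mm)

Layer 85 (z = 8.5): the cube does not reach this height (z outside [0, 7]); the cylinder at (4.5, -1.5) is not intersected at this z (z outside [1, 4]); Taking the union: nothing is present at this height; the cylinder at (6.5, -1): section is a regular 8-gon, circumradius r=3 (perimeter = 2·8·3.000·sin(180°/8) = 18.37 mm); Merging all regions: only the r=3 cylinder at (6.5, -1) is present, so the union is just that shape — boundary = 18.37 mm; (rotated 45° about Z; rotation is an isometry so areas/perimeters/island counts are preserved). So its perimeter = 18.37 mm. Layer 13 (z = 1.3): the cube is present — its section is the full 29×27 rectangle (perimeter 112.00 mm); the r=7.5 cylinder at (4.5, -1.5) contributes a regular 8-gon of circumradius 7.5 (perimeter = 2·8·7.500·sin(180°/8) = 45.92 mm); Merging all regions: the regions partially overlap (shared area 51.80 mm²), so the edge portions inside another operand are dropped and the merged outline is re-measured after clipping — boundary = 127.68 mm; the cylinder at (6.5, -1) is absent (z outside [5.5, 22]); Merging all regions: only that combined region is present, so the union is just that shape — boundary = 127.68 mm; (rotated 45° about Z; rotation is an isometry so areas/perimeters/island counts are preserved). So its perimeter = 127.68 mm. Layer 13 is larger (127.68 vs 18.37 mm).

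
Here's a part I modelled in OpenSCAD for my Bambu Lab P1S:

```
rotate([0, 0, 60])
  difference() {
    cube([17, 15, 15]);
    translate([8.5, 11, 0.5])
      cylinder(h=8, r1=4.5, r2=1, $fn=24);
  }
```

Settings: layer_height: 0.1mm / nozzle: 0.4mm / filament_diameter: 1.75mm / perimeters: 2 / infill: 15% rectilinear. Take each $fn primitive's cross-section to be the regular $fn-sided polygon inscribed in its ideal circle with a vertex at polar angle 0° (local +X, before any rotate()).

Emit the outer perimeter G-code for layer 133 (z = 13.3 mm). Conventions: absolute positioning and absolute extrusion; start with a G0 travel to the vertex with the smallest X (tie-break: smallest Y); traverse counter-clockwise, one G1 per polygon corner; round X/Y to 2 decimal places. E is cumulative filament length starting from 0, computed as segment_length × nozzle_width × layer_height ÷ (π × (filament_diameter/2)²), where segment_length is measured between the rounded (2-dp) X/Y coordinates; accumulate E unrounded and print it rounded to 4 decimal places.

G0 X-12.99 Y7.50 Z13.30
G1 X0.00 Y0.00 E0.2494
G1 X8.50 Y14.72 E0.5321
G1 X-4.49 Y22.22 E0.7816
G1 X-12.99 Y7.50 E1.0642

At z = 13.3 mm: the cube is present — its section is the full 17×15 rectangle; the cone at (8.5, 11) is not intersected at this z (z outside [0.5, 8.5]); After the difference (first − rest): none of the subtracted shapes is present at this height, so the 17×15 cube is unchanged — 1 connected region; (whole slice rotated 60° about Z — lengths, areas and connectivity unchanged). The outline is a single polygon with 4 vertices. Extrusion per mm of travel: 0.4 × 0.1 / (π × 0.875²) = 0.016630. Accumulating E over each segment gives final E = 1.0642.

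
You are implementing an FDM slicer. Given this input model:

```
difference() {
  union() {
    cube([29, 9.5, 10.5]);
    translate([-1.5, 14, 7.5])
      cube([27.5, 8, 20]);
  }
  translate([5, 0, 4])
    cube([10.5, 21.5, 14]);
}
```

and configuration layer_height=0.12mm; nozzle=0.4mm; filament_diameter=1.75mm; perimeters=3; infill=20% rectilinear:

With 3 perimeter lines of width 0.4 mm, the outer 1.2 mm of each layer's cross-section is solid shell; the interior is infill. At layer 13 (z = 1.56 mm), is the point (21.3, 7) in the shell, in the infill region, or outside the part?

At z = 1.56 mm: the cube is present — its section is the full 29×9.5 rectangle; the cube at (-1.5, 14) does not reach this height (z outside [7.5, 27.5]); Merging all regions: only the 29×9.5 cube is present, so the union is just that shape — 1 connected region; the cube at (5, 0) is not intersected at this z (z outside [4, 18]); Taking the first minus the rest: none of the subtracted shapes is present at this height, so the result so far is unchanged — 1 connected region. Overall, the cross-section is a single solid region. The nearest boundary edge runs (29.00, 9.50)→(0.00, 9.50); distance from the point to it = 2.50 mm. The point is inside the cross-section and 2.50 mm from the nearest boundary — more than the 1.2 mm shell width (3 × 0.4), so it's in the infill interior.

infill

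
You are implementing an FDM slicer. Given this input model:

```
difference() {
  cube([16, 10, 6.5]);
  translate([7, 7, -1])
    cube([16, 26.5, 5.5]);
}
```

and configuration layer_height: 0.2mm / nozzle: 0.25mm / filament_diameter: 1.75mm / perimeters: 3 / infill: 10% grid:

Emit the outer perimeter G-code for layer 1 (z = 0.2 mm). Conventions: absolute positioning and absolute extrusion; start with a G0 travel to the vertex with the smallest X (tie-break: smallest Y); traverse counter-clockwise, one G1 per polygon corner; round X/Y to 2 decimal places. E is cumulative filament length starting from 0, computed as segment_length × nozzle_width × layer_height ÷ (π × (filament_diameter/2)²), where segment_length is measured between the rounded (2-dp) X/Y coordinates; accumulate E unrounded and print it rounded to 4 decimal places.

At z = 0.2 mm: the cube (footprint 16×10) is included at this height; the 16×26.5 cube at (7, 7) contributes its full rectangle; Taking the first minus the rest: starting from the 16×10 cube, the 16×26.5 cube at (7, 7) partially overlaps it — only the 27.00 mm² overlap (of its 424.00 mm²) is removed, clipping the outline — 1 connected region. The outline is a single polygon with 6 vertices. Extrusion per mm of travel: 0.25 × 0.2 / (π × 0.875²) = 0.020788. Accumulating E over each segment gives final E = 1.0810.

G0 X0.00 Y0.00 Z0.20
G1 X16.00 Y0.00 E0.3326
G1 X16.00 Y7.00 E0.4781
G1 X7.00 Y7.00 E0.6652
G1 X7.00 Y10.00 E0.7276
G1 X0.00 Y10.00 E0.8731
G1 X0.00 Y0.00 E1.0810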